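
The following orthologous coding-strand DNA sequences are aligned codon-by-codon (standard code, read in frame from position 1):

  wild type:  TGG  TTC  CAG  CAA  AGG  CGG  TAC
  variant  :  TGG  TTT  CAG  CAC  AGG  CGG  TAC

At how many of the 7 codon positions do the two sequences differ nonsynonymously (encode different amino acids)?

Codon 1: TGG Trp / TGG Trp — identical.
Codon 2: TTC Phe / TTT Phe — synonymous.
Codon 3: CAG Gln / CAG Gln — identical.
Codon 4: CAA Gln / CAC His — nonsynonymous.
Codon 5: AGG Arg / AGG Arg — identical.
Codon 6: CGG Arg / CGG Arg — identical.
Codon 7: TAC Tyr / TAC Tyr — identical.
Nonsynonymous differences: 1.

1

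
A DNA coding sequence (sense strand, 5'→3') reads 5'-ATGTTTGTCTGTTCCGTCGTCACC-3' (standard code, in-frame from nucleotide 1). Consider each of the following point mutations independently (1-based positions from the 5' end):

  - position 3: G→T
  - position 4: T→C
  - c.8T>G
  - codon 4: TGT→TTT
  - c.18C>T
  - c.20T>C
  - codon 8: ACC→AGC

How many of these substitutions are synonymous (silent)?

1

Codon 1: ATG (Met) → ATT (Ile) — missense.
Codon 2: TTT (Phe) → CTT (Leu) — missense.
Codon 3: GTC (Val) → GGC (Gly) — missense.
Codon 4: TGT (Cys) → TTT (Phe) — missense.
Codon 6: GTC (Val) → GTT (Val) — synonymous.
Codon 7: GTC (Val) → GCC (Ala) — missense.
Codon 8: ACC (Thr) → AGC (Ser) — missense.
Synonymous: 1 of 7.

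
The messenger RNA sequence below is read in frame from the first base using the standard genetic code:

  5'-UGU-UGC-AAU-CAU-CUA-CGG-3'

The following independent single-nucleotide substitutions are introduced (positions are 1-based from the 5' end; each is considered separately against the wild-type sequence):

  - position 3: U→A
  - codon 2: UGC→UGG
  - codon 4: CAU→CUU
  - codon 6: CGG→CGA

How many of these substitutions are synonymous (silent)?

1

Codon 1: UGU (Cys) → UGA (Stop) — nonsense.
Codon 2: UGC (Cys) → UGG (Trp) — missense.
Codon 4: CAU (His) → CUU (Leu) — missense.
Codon 6: CGG (Arg) → CGA (Arg) — synonymous.
Synonymous: 1 of 4.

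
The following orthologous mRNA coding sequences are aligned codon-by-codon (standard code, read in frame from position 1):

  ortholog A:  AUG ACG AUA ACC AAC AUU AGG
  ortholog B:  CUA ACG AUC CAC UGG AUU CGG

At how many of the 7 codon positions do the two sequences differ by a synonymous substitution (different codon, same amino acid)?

Codon 1: AUG Met / CUA Leu — nonsynonymous.
Codon 2: ACG Thr / ACG Thr — identical.
Codon 3: AUA Ile / AUC Ile — synonymous.
Codon 4: ACC Thr / CAC His — nonsynonymous.
Codon 5: AAC Asn / UGG Trp — nonsynonymous.
Codon 6: AUU Ile / AUU Ile — identical.
Codon 7: AGG Arg / CGG Arg — synonymous.
Synonymous differences: 2.

2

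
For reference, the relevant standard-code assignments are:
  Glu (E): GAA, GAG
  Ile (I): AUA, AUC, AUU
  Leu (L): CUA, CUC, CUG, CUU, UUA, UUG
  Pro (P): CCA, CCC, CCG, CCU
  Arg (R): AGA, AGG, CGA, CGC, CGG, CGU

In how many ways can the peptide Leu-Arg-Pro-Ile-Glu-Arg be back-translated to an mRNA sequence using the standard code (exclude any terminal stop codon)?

Leu: 6 codons.
Arg: 6 codons.
Pro: 4 codons.
Ile: 3 codons.
Glu: 2 codons.
Arg: 6 codons.
6 × 6 × 4 × 3 × 2 × 6 = 5184.

5184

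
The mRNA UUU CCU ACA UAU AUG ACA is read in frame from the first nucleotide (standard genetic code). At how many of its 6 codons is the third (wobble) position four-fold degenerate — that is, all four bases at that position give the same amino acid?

3

Codon 1 UUU (Phe): third position 2-fold.
Codon 2 CCU (Pro): third position 4-fold.
Codon 3 ACA (Thr): third position 4-fold.
Codon 4 UAU (Tyr): third position 2-fold.
Codon 5 AUG (Met): third position 1-fold.
Codon 6 ACA (Thr): third position 4-fold.
Four-fold degenerate third positions: 3.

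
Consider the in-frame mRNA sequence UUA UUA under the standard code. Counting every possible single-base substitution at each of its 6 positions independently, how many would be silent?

Codon 1 (UUA, Leu): 2 synonymous substitutions.
Codon 2 (UUA, Leu): 2 synonymous substitutions.
Total: 2 + 2 = 4.

4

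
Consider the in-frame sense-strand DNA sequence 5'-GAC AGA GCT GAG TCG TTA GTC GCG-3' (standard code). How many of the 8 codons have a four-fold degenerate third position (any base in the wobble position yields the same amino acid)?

Codon 1 GAC (Asp): third position 2-fold.
Codon 2 AGA (Arg): third position 2-fold.
Codon 3 GCT (Ala): third position 4-fold.
Codon 4 GAG (Glu): third position 2-fold.
Codon 5 TCG (Ser): third position 4-fold.
Codon 6 TTA (Leu): third position 2-fold.
Codon 7 GTC (Val): third position 4-fold.
Codon 8 GCG (Ala): third position 4-fold.
Four-fold degenerate third positions: 4.

4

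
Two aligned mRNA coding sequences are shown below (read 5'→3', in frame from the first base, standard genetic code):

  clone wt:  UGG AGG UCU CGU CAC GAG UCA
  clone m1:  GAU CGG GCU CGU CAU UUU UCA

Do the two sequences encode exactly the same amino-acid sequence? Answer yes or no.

Codon 1: UGG Trp / GAU Asp — nonsynonymous.
Codon 2: AGG Arg / CGG Arg — synonymous.
Codon 3: UCU Ser / GCU Ala — nonsynonymous.
Codon 4: CGU Arg / CGU Arg — identical.
Codon 5: CAC His / CAU His — synonymous.
Codon 6: GAG Glu / UUU Phe — nonsynonymous.
Codon 7: UCA Ser / UCA Ser — identical.
Nonsynonymous differences: 3 → different protein.

no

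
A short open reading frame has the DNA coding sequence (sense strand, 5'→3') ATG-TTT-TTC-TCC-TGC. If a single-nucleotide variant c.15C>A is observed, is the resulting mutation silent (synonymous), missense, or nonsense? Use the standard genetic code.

Position 15 falls in codon 5: TGC → Cys.
After the substitution the codon is TGA → Stop.
The new codon is a stop codon, so this is a nonsense mutation.

nonsense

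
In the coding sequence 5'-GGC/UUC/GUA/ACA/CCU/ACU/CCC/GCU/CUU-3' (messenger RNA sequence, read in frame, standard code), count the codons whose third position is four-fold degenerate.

8

Codon 1 GGC (Gly): third position 4-fold.
Codon 2 UUC (Phe): third position 2-fold.
Codon 3 GUA (Val): third position 4-fold.
Codon 4 ACA (Thr): third position 4-fold.
Codon 5 CCU (Pro): third position 4-fold.
Codon 6 ACU (Thr): third position 4-fold.
Codon 7 CCC (Pro): third position 4-fold.
Codon 8 GCU (Ala): third position 4-fold.
Codon 9 CUU (Leu): third position 4-fold.
Four-fold degenerate third positions: 8.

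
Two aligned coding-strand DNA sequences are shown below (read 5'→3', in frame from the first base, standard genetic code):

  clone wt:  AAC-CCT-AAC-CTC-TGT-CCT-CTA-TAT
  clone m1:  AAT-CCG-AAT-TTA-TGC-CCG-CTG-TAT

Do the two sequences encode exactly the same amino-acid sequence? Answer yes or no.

yes

Codon 1: AAC Asn / AAT Asn — synonymous.
Codon 2: CCT Pro / CCG Pro — synonymous.
Codon 3: AAC Asn / AAT Asn — synonymous.
Codon 4: CTC Leu / TTA Leu — synonymous.
Codon 5: TGT Cys / TGC Cys — synonymous.
Codon 6: CCT Pro / CCG Pro — synonymous.
Codon 7: CTA Leu / CTG Leu — synonymous.
Codon 8: TAT Tyr / TAT Tyr — identical.
Nonsynonymous differences: 0 → same protein.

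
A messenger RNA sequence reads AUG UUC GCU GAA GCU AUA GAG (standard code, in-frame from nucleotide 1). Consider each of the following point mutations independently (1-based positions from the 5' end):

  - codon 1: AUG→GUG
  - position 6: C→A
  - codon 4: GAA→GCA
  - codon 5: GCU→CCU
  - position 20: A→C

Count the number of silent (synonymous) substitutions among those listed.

0

Codon 1: AUG (Met) → GUG (Val) — missense.
Codon 2: UUC (Phe) → UUA (Leu) — missense.
Codon 4: GAA (Glu) → GCA (Ala) — missense.
Codon 5: GCU (Ala) → CCU (Pro) — missense.
Codon 7: GAG (Glu) → GCG (Ala) — missense.
Synonymous: 0 of 5.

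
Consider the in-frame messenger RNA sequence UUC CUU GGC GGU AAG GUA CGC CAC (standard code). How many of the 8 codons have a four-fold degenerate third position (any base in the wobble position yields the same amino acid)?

Codon 1 UUC (Phe): third position 2-fold.
Codon 2 CUU (Leu): third position 4-fold.
Codon 3 GGC (Gly): third position 4-fold.
Codon 4 GGU (Gly): third position 4-fold.
Codon 5 AAG (Lys): third position 2-fold.
Codon 6 GUA (Val): third position 4-fold.
Codon 7 CGC (Arg): third position 4-fold.
Codon 8 CAC (His): third position 2-fold.
Four-fold degenerate third positions: 5.

5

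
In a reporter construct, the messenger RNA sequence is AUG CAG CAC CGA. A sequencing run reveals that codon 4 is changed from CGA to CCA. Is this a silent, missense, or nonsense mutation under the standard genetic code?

missense

Position 11 falls in codon 4: CGA → Arg.
After the substitution the codon is CCA → Pro.
Arg ≠ Pro, so this is a missense mutation.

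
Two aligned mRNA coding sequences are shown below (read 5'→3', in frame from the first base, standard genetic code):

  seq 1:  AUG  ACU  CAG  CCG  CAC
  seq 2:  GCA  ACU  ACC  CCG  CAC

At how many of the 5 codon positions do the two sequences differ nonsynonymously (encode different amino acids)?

Codon 1: AUG Met / GCA Ala — nonsynonymous.
Codon 2: ACU Thr / ACU Thr — identical.
Codon 3: CAG Gln / ACC Thr — nonsynonymous.
Codon 4: CCG Pro / CCG Pro — identical.
Codon 5: CAC His / CAC His — identical.
Nonsynonymous differences: 2.

2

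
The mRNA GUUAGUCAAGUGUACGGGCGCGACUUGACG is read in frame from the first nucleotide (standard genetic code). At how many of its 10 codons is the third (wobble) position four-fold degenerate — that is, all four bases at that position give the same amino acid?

Codon 1 GUU (Val): third position 4-fold.
Codon 2 AGU (Ser): third position 2-fold.
Codon 3 CAA (Gln): third position 2-fold.
Codon 4 GUG (Val): third position 4-fold.
Codon 5 UAC (Tyr): third position 2-fold.
Codon 6 GGG (Gly): third position 4-fold.
Codon 7 CGC (Arg): third position 4-fold.
Codon 8 GAC (Asp): third position 2-fold.
Codon 9 UUG (Leu): third position 2-fold.
Codon 10 ACG (Thr): third position 4-fold.
Four-fold degenerate third positions: 5.

5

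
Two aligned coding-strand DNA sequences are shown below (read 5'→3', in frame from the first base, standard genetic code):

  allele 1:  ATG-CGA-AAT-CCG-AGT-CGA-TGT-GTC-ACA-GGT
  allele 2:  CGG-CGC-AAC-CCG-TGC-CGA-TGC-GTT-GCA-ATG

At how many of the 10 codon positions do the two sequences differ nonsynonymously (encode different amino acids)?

4

Codon 1: ATG Met / CGG Arg — nonsynonymous.
Codon 2: CGA Arg / CGC Arg — synonymous.
Codon 3: AAT Asn / AAC Asn — synonymous.
Codon 4: CCG Pro / CCG Pro — identical.
Codon 5: AGT Ser / TGC Cys — nonsynonymous.
Codon 6: CGA Arg / CGA Arg — identical.
Codon 7: TGT Cys / TGC Cys — synonymous.
Codon 8: GTC Val / GTT Val — synonymous.
Codon 9: ACA Thr / GCA Ala — nonsynonymous.
Codon 10: GGT Gly / ATG Met — nonsynonymous.
Nonsynonymous differences: 4.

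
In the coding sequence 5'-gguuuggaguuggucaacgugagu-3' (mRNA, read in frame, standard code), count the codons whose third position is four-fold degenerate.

Codon 1 GGU (Gly): third position 4-fold.
Codon 2 UUG (Leu): third position 2-fold.
Codon 3 GAG (Glu): third position 2-fold.
Codon 4 UUG (Leu): third position 2-fold.
Codon 5 GUC (Val): third position 4-fold.
Codon 6 AAC (Asn): third position 2-fold.
Codon 7 GUG (Val): third position 4-fold.
Codon 8 AGU (Ser): third position 2-fold.
Four-fold degenerate third positions: 3.

3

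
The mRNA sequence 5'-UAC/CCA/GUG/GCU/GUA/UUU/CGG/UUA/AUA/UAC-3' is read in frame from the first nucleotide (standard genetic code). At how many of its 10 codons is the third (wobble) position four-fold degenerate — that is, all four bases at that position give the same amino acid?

Codon 1 UAC (Tyr): third position 2-fold.
Codon 2 CCA (Pro): third position 4-fold.
Codon 3 GUG (Val): third position 4-fold.
Codon 4 GCU (Ala): third position 4-fold.
Codon 5 GUA (Val): third position 4-fold.
Codon 6 UUU (Phe): third position 2-fold.
Codon 7 CGG (Arg): third position 4-fold.
Codon 8 UUA (Leu): third position 2-fold.
Codon 9 AUA (Ile): third position 3-fold.
Codon 10 UAC (Tyr): third position 2-fold.
Four-fold degenerate third positions: 5.

5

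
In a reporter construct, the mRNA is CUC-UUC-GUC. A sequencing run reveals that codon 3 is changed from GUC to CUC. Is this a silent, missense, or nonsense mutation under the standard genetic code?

Position 7 falls in codon 3: GUC → Val.
After the substitution the codon is CUC → Leu.
Val ≠ Leu, so this is a missense mutation.

missense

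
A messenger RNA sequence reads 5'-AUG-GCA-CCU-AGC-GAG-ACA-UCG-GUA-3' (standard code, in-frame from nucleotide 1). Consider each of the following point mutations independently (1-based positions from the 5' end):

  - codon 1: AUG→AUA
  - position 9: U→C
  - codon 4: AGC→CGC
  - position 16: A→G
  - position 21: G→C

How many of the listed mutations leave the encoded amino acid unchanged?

Codon 1: AUG (Met) → AUA (Ile) — missense.
Codon 3: CCU (Pro) → CCC (Pro) — synonymous.
Codon 4: AGC (Ser) → CGC (Arg) — missense.
Codon 6: ACA (Thr) → GCA (Ala) — missense.
Codon 7: UCG (Ser) → UCC (Ser) — synonymous.
Synonymous: 2 of 5.

2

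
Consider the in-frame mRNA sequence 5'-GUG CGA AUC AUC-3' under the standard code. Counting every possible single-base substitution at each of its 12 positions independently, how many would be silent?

Codon 1 (GUG, Val): 3 synonymous substitutions.
Codon 2 (CGA, Arg): 4 synonymous substitutions.
Codon 3 (AUC, Ile): 2 synonymous substitutions.
Codon 4 (AUC, Ile): 2 synonymous substitutions.
Total: 3 + 4 + 2 + 2 = 11.

11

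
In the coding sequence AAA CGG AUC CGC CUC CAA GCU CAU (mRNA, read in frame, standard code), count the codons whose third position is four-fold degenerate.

Codon 1 AAA (Lys): third position 2-fold.
Codon 2 CGG (Arg): third position 4-fold.
Codon 3 AUC (Ile): third position 3-fold.
Codon 4 CGC (Arg): third position 4-fold.
Codon 5 CUC (Leu): third position 4-fold.
Codon 6 CAA (Gln): third position 2-fold.
Codon 7 GCU (Ala): third position 4-fold.
Codon 8 CAU (His): third position 2-fold.
Four-fold degenerate third positions: 4.

4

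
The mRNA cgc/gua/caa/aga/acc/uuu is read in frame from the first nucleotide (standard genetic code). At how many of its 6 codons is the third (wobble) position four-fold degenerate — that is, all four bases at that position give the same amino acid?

3

Codon 1 CGC (Arg): third position 4-fold.
Codon 2 GUA (Val): third position 4-fold.
Codon 3 CAA (Gln): third position 2-fold.
Codon 4 AGA (Arg): third position 2-fold.
Codon 5 ACC (Thr): third position 4-fold.
Codon 6 UUU (Phe): third position 2-fold.
Four-fold degenerate third positions: 3.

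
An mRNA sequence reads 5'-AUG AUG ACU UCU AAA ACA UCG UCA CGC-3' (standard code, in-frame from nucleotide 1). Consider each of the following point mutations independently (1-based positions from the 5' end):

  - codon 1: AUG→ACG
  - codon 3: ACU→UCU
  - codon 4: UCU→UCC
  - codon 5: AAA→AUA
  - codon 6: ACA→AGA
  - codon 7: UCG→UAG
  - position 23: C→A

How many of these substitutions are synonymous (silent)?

Codon 1: AUG (Met) → ACG (Thr) — missense.
Codon 3: ACU (Thr) → UCU (Ser) — missense.
Codon 4: UCU (Ser) → UCC (Ser) — synonymous.
Codon 5: AAA (Lys) → AUA (Ile) — missense.
Codon 6: ACA (Thr) → AGA (Arg) — missense.
Codon 7: UCG (Ser) → UAG (Stop) — nonsense.
Codon 8: UCA (Ser) → UAA (Stop) — nonsense.
Synonymous: 1 of 7.

1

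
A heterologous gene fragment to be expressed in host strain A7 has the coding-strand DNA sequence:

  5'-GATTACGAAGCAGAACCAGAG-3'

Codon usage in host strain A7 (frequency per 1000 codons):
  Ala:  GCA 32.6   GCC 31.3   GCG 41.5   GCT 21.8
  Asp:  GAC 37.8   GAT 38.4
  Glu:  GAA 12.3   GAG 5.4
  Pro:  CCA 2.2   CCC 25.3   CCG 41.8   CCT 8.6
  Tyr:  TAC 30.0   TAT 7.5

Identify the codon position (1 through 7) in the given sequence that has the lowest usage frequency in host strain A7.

Codon 1 GAT (Asp): 38.4 per 1000.
Codon 2 TAC (Tyr): 30.0 per 1000.
Codon 3 GAA (Glu): 12.3 per 1000.
Codon 4 GCA (Ala): 32.6 per 1000.
Codon 5 GAA (Glu): 12.3 per 1000.
Codon 6 CCA (Pro): 2.2 per 1000.
Codon 7 GAG (Glu): 5.4 per 1000.
Lowest frequency is 2.2 at codon 6.

6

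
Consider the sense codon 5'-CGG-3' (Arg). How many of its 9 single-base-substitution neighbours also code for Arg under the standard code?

4

Position 1: AGG → 1 synonymous.
Position 2: none → 0 synonymous.
Position 3: CGT, CGC, CGA → 3 synonymous.
Total: 1 + 0 + 3 = 4.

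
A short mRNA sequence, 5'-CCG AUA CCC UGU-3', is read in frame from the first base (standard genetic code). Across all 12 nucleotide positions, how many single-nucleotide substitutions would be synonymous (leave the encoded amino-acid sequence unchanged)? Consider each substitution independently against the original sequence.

9

Codon 1 (CCG, Pro): 3 synonymous substitutions.
Codon 2 (AUA, Ile): 2 synonymous substitutions.
Codon 3 (CCC, Pro): 3 synonymous substitutions.
Codon 4 (UGU, Cys): 1 synonymous substitution.
Total: 3 + 2 + 3 + 1 = 9.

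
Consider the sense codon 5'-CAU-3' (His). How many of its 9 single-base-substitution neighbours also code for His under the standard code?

1

Position 1: none → 0 synonymous.
Position 2: none → 0 synonymous.
Position 3: CAC → 1 synonymous.
Total: 0 + 0 + 1 = 1.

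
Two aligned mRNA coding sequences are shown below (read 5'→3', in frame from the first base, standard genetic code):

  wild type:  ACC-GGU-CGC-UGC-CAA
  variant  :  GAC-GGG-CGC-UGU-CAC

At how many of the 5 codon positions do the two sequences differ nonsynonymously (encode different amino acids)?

Codon 1: ACC Thr / GAC Asp — nonsynonymous.
Codon 2: GGU Gly / GGG Gly — synonymous.
Codon 3: CGC Arg / CGC Arg — identical.
Codon 4: UGC Cys / UGU Cys — synonymous.
Codon 5: CAA Gln / CAC His — nonsynonymous.
Nonsynonymous differences: 2.

2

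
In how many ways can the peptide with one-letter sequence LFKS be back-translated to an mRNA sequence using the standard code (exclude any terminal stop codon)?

144

Leu: 6 codons.
Phe: 2 codons.
Lys: 2 codons.
Ser: 6 codons.
6 × 2 × 2 × 6 = 144.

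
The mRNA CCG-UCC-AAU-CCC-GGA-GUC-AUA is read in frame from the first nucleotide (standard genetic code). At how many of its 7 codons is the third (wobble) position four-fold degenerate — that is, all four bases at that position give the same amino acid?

Codon 1 CCG (Pro): third position 4-fold.
Codon 2 UCC (Ser): third position 4-fold.
Codon 3 AAU (Asn): third position 2-fold.
Codon 4 CCC (Pro): third position 4-fold.
Codon 5 GGA (Gly): third position 4-fold.
Codon 6 GUC (Val): third position 4-fold.
Codon 7 AUA (Ile): third position 3-fold.
Four-fold degenerate third positions: 5.

5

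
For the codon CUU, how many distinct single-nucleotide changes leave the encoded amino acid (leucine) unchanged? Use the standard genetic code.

3

Position 1: none → 0 synonymous.
Position 2: none → 0 synonymous.
Position 3: CUC, CUA, CUG → 3 synonymous.
Total: 0 + 0 + 3 = 3.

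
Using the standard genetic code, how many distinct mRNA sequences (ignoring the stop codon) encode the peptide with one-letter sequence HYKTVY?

His: 2 codons.
Tyr: 2 codons.
Lys: 2 codons.
Thr: 4 codons.
Val: 4 codons.
Tyr: 2 codons.
2 × 2 × 2 × 4 × 4 × 2 = 256.

256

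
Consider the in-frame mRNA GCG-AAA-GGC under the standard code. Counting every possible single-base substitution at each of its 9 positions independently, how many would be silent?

Codon 1 (GCG, Ala): 3 synonymous substitutions.
Codon 2 (AAA, Lys): 1 synonymous substitution.
Codon 3 (GGC, Gly): 3 synonymous substitutions.
Total: 3 + 1 + 3 = 7.

7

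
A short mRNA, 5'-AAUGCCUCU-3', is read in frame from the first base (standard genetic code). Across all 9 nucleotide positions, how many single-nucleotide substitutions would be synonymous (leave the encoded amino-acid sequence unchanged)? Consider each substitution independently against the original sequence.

7

Codon 1 (AAU, Asn): 1 synonymous substitution.
Codon 2 (GCC, Ala): 3 synonymous substitutions.
Codon 3 (UCU, Ser): 3 synonymous substitutions.
Total: 1 + 3 + 3 = 7.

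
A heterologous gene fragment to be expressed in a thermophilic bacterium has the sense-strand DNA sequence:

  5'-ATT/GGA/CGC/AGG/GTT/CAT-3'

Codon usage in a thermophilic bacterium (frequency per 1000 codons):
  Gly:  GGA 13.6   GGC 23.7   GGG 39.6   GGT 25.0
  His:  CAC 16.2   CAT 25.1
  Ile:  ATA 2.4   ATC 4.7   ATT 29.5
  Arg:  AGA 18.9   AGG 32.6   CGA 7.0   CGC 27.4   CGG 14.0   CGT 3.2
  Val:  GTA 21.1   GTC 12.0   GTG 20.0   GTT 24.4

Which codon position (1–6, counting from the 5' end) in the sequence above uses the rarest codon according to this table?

2

Codon 1 ATT (Ile): 29.5 per 1000.
Codon 2 GGA (Gly): 13.6 per 1000.
Codon 3 CGC (Arg): 27.4 per 1000.
Codon 4 AGG (Arg): 32.6 per 1000.
Codon 5 GTT (Val): 24.4 per 1000.
Codon 6 CAT (His): 25.1 per 1000.
Lowest frequency is 13.6 at codon 2.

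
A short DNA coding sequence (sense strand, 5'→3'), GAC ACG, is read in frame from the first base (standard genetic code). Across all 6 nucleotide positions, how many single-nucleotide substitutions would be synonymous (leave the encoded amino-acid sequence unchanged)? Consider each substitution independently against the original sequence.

Codon 1 (GAC, Asp): 1 synonymous substitution.
Codon 2 (ACG, Thr): 3 synonymous substitutions.
Total: 1 + 3 = 4.

4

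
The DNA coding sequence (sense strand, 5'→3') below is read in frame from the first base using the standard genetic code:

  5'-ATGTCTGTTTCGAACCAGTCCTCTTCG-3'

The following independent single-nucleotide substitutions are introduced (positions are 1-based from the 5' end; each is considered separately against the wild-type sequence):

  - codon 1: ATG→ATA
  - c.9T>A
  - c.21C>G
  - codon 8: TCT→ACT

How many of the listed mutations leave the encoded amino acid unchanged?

Codon 1: ATG (Met) → ATA (Ile) — missense.
Codon 3: GTT (Val) → GTA (Val) — synonymous.
Codon 7: TCC (Ser) → TCG (Ser) — synonymous.
Codon 8: TCT (Ser) → ACT (Thr) — missense.
Synonymous: 2 of 4.

2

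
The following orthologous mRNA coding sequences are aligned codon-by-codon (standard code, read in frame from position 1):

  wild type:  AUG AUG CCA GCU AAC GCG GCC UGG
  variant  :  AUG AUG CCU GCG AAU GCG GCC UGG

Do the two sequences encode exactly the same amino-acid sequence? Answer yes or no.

yes

Codon 1: AUG Met / AUG Met — identical.
Codon 2: AUG Met / AUG Met — identical.
Codon 3: CCA Pro / CCU Pro — synonymous.
Codon 4: GCU Ala / GCG Ala — synonymous.
Codon 5: AAC Asn / AAU Asn — synonymous.
Codon 6: GCG Ala / GCG Ala — identical.
Codon 7: GCC Ala / GCC Ala — identical.
Codon 8: UGG Trp / UGG Trp — identical.
Nonsynonymous differences: 0 → same protein.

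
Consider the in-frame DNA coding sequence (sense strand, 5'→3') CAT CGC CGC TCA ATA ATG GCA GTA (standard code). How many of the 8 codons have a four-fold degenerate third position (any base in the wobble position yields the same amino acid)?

5

Codon 1 CAT (His): third position 2-fold.
Codon 2 CGC (Arg): third position 4-fold.
Codon 3 CGC (Arg): third position 4-fold.
Codon 4 TCA (Ser): third position 4-fold.
Codon 5 ATA (Ile): third position 3-fold.
Codon 6 ATG (Met): third position 1-fold.
Codon 7 GCA (Ala): third position 4-fold.
Codon 8 GTA (Val): third position 4-fold.
Four-fold degenerate third positions: 5.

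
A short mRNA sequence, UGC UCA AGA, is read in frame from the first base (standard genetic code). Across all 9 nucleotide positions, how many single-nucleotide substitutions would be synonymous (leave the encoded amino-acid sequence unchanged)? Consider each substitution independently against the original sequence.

Codon 1 (UGC, Cys): 1 synonymous substitution.
Codon 2 (UCA, Ser): 3 synonymous substitutions.
Codon 3 (AGA, Arg): 2 synonymous substitutions.
Total: 1 + 3 + 2 = 6.

6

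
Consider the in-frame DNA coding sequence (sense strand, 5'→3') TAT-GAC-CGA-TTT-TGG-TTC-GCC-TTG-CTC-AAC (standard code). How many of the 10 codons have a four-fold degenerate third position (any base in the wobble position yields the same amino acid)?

3

Codon 1 TAT (Tyr): third position 2-fold.
Codon 2 GAC (Asp): third position 2-fold.
Codon 3 CGA (Arg): third position 4-fold.
Codon 4 TTT (Phe): third position 2-fold.
Codon 5 TGG (Trp): third position 1-fold.
Codon 6 TTC (Phe): third position 2-fold.
Codon 7 GCC (Ala): third position 4-fold.
Codon 8 TTG (Leu): third position 2-fold.
Codon 9 CTC (Leu): third position 4-fold.
Codon 10 AAC (Asn): third position 2-fold.
Four-fold degenerate third positions: 3.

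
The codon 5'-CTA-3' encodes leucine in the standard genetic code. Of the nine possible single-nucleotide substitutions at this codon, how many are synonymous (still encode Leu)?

4

Position 1: TTA → 1 synonymous.
Position 2: none → 0 synonymous.
Position 3: CTT, CTC, CTG → 3 synonymous.
Total: 1 + 0 + 3 = 4.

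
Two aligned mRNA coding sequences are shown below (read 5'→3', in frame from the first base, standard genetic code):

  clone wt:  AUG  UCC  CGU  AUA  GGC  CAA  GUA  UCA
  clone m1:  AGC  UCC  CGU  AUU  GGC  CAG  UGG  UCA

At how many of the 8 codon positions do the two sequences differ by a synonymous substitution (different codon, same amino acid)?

Codon 1: AUG Met / AGC Ser — nonsynonymous.
Codon 2: UCC Ser / UCC Ser — identical.
Codon 3: CGU Arg / CGU Arg — identical.
Codon 4: AUA Ile / AUU Ile — synonymous.
Codon 5: GGC Gly / GGC Gly — identical.
Codon 6: CAA Gln / CAG Gln — synonymous.
Codon 7: GUA Val / UGG Trp — nonsynonymous.
Codon 8: UCA Ser / UCA Ser — identical.
Synonymous differences: 2.

2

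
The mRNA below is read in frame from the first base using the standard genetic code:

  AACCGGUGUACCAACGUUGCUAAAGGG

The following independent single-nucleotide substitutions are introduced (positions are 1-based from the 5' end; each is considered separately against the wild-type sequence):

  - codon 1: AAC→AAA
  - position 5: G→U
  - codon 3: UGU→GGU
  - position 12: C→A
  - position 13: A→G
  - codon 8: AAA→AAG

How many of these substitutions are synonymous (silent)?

2

Codon 1: AAC (Asn) → AAA (Lys) — missense.
Codon 2: CGG (Arg) → CUG (Leu) — missense.
Codon 3: UGU (Cys) → GGU (Gly) — missense.
Codon 4: ACC (Thr) → ACA (Thr) — synonymous.
Codon 5: AAC (Asn) → GAC (Asp) — missense.
Codon 8: AAA (Lys) → AAG (Lys) — synonymous.
Synonymous: 2 of 6.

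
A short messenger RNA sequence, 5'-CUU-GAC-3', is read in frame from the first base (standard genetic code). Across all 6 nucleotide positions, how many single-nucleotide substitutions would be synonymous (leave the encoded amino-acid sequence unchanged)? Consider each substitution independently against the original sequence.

Codon 1 (CUU, Leu): 3 synonymous substitutions.
Codon 2 (GAC, Asp): 1 synonymous substitution.
Total: 3 + 1 = 4.

4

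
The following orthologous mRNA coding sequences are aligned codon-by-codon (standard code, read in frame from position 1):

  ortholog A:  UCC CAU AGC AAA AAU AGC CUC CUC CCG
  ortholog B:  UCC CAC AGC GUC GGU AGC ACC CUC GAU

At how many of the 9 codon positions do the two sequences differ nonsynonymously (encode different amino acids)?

4

Codon 1: UCC Ser / UCC Ser — identical.
Codon 2: CAU His / CAC His — synonymous.
Codon 3: AGC Ser / AGC Ser — identical.
Codon 4: AAA Lys / GUC Val — nonsynonymous.
Codon 5: AAU Asn / GGU Gly — nonsynonymous.
Codon 6: AGC Ser / AGC Ser — identical.
Codon 7: CUC Leu / ACC Thr — nonsynonymous.
Codon 8: CUC Leu / CUC Leu — identical.
Codon 9: CCG Pro / GAU Asp — nonsynonymous.
Nonsynonymous differences: 4.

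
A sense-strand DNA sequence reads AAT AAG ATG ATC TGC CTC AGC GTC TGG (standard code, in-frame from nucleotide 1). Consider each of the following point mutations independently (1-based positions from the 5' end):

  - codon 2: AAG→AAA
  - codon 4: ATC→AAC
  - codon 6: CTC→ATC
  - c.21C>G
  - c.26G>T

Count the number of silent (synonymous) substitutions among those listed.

Codon 2: AAG (Lys) → AAA (Lys) — synonymous.
Codon 4: ATC (Ile) → AAC (Asn) — missense.
Codon 6: CTC (Leu) → ATC (Ile) — missense.
Codon 7: AGC (Ser) → AGG (Arg) — missense.
Codon 9: TGG (Trp) → TTG (Leu) — missense.
Synonymous: 1 of 5.

1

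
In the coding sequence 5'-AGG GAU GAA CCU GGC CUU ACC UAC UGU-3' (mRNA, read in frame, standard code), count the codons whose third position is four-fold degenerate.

Codon 1 AGG (Arg): third position 2-fold.
Codon 2 GAU (Asp): third position 2-fold.
Codon 3 GAA (Glu): third position 2-fold.
Codon 4 CCU (Pro): third position 4-fold.
Codon 5 GGC (Gly): third position 4-fold.
Codon 6 CUU (Leu): third position 4-fold.
Codon 7 ACC (Thr): third position 4-fold.
Codon 8 UAC (Tyr): third position 2-fold.
Codon 9 UGU (Cys): third position 2-fold.
Four-fold degenerate third positions: 4.

4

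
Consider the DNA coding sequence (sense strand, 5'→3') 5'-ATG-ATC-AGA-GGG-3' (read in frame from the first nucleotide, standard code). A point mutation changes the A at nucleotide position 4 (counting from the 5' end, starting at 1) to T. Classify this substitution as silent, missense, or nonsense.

missense

Position 4 falls in codon 2: ATC → Ile.
After the substitution the codon is TTC → Phe.
Ile ≠ Phe, so this is a missense mutation.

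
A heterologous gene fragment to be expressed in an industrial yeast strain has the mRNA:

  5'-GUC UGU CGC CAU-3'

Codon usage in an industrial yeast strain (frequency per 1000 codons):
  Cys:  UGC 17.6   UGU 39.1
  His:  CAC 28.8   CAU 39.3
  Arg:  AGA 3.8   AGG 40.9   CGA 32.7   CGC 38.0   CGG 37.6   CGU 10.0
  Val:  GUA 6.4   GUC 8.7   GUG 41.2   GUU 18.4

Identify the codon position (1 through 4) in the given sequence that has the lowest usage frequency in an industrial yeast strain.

Codon 1 GUC (Val): 8.7 per 1000.
Codon 2 UGU (Cys): 39.1 per 1000.
Codon 3 CGC (Arg): 38.0 per 1000.
Codon 4 CAU (His): 39.3 per 1000.
Lowest frequency is 8.7 at codon 1.

1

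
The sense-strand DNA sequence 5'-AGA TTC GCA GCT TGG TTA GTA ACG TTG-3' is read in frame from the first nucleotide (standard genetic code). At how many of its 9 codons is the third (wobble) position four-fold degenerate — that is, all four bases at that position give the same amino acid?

4

Codon 1 AGA (Arg): third position 2-fold.
Codon 2 TTC (Phe): third position 2-fold.
Codon 3 GCA (Ala): third position 4-fold.
Codon 4 GCT (Ala): third position 4-fold.
Codon 5 TGG (Trp): third position 1-fold.
Codon 6 TTA (Leu): third position 2-fold.
Codon 7 GTA (Val): third position 4-fold.
Codon 8 ACG (Thr): third position 4-fold.
Codon 9 TTG (Leu): third position 2-fold.
Four-fold degenerate third positions: 4.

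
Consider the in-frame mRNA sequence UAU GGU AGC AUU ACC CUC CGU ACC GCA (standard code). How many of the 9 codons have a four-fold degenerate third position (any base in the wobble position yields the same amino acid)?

6

Codon 1 UAU (Tyr): third position 2-fold.
Codon 2 GGU (Gly): third position 4-fold.
Codon 3 AGC (Ser): third position 2-fold.
Codon 4 AUU (Ile): third position 3-fold.
Codon 5 ACC (Thr): third position 4-fold.
Codon 6 CUC (Leu): third position 4-fold.
Codon 7 CGU (Arg): third position 4-fold.
Codon 8 ACC (Thr): third position 4-fold.
Codon 9 GCA (Ala): third position 4-fold.
Four-fold degenerate third positions: 6.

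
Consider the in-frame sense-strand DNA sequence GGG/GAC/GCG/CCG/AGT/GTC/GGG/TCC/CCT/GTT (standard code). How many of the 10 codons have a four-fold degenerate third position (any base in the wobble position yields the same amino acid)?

8

Codon 1 GGG (Gly): third position 4-fold.
Codon 2 GAC (Asp): third position 2-fold.
Codon 3 GCG (Ala): third position 4-fold.
Codon 4 CCG (Pro): third position 4-fold.
Codon 5 AGT (Ser): third position 2-fold.
Codon 6 GTC (Val): third position 4-fold.
Codon 7 GGG (Gly): third position 4-fold.
Codon 8 TCC (Ser): third position 4-fold.
Codon 9 CCT (Pro): third position 4-fold.
Codon 10 GTT (Val): third position 4-fold.
Four-fold degenerate third positions: 8.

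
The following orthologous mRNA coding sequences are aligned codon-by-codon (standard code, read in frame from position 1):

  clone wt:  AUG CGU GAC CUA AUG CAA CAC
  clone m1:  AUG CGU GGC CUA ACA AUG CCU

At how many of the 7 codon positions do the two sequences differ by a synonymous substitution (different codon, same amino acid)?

0

Codon 1: AUG Met / AUG Met — identical.
Codon 2: CGU Arg / CGU Arg — identical.
Codon 3: GAC Asp / GGC Gly — nonsynonymous.
Codon 4: CUA Leu / CUA Leu — identical.
Codon 5: AUG Met / ACA Thr — nonsynonymous.
Codon 6: CAA Gln / AUG Met — nonsynonymous.
Codon 7: CAC His / CCU Pro — nonsynonymous.
Synonymous differences: 0.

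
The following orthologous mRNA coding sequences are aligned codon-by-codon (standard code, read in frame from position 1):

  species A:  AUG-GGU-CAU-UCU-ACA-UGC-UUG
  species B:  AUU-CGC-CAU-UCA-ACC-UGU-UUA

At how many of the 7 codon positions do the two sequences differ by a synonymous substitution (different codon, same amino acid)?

Codon 1: AUG Met / AUU Ile — nonsynonymous.
Codon 2: GGU Gly / CGC Arg — nonsynonymous.
Codon 3: CAU His / CAU His — identical.
Codon 4: UCU Ser / UCA Ser — synonymous.
Codon 5: ACA Thr / ACC Thr — synonymous.
Codon 6: UGC Cys / UGU Cys — synonymous.
Codon 7: UUG Leu / UUA Leu — synonymous.
Synonymous differences: 4.

4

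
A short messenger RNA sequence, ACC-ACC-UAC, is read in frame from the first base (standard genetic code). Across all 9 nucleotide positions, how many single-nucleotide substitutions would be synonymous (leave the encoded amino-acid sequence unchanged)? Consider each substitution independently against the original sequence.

7

Codon 1 (ACC, Thr): 3 synonymous substitutions.
Codon 2 (ACC, Thr): 3 synonymous substitutions.
Codon 3 (UAC, Tyr): 1 synonymous substitution.
Total: 3 + 3 + 1 = 7.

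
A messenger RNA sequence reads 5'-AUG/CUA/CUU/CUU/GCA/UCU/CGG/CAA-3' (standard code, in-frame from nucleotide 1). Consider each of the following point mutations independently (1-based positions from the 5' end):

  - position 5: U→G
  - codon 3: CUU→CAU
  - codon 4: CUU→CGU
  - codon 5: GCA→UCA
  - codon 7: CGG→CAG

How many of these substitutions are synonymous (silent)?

0

Codon 2: CUA (Leu) → CGA (Arg) — missense.
Codon 3: CUU (Leu) → CAU (His) — missense.
Codon 4: CUU (Leu) → CGU (Arg) — missense.
Codon 5: GCA (Ala) → UCA (Ser) — missense.
Codon 7: CGG (Arg) → CAG (Gln) — missense.
Synonymous: 0 of 5.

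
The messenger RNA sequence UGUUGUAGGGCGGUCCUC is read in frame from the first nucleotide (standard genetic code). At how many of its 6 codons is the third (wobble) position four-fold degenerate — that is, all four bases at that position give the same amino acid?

3

Codon 1 UGU (Cys): third position 2-fold.
Codon 2 UGU (Cys): third position 2-fold.
Codon 3 AGG (Arg): third position 2-fold.
Codon 4 GCG (Ala): third position 4-fold.
Codon 5 GUC (Val): third position 4-fold.
Codon 6 CUC (Leu): third position 4-fold.
Four-fold degenerate third positions: 3.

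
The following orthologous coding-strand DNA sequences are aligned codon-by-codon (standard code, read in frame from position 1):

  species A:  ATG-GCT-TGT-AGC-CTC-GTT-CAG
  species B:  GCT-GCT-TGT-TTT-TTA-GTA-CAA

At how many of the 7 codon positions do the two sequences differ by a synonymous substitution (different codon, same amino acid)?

3

Codon 1: ATG Met / GCT Ala — nonsynonymous.
Codon 2: GCT Ala / GCT Ala — identical.
Codon 3: TGT Cys / TGT Cys — identical.
Codon 4: AGC Ser / TTT Phe — nonsynonymous.
Codon 5: CTC Leu / TTA Leu — synonymous.
Codon 6: GTT Val / GTA Val — synonymous.
Codon 7: CAG Gln / CAA Gln — synonymous.
Synonymous differences: 3.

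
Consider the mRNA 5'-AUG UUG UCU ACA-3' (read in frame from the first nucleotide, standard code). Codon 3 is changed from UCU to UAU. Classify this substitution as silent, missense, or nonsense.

missense

Position 8 falls in codon 3: UCU → Ser.
After the substitution the codon is UAU → Tyr.
Ser ≠ Tyr, so this is a missense mutation.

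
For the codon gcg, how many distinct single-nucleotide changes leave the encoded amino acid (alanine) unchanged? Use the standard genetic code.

Position 1: none → 0 synonymous.
Position 2: none → 0 synonymous.
Position 3: GCU, GCC, GCA → 3 synonymous.
Total: 0 + 0 + 3 = 3.

3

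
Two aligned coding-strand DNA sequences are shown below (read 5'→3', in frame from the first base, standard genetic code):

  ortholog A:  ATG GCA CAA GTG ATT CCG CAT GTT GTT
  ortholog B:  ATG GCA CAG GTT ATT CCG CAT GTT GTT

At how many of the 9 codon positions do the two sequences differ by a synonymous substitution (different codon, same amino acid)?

Codon 1: ATG Met / ATG Met — identical.
Codon 2: GCA Ala / GCA Ala — identical.
Codon 3: CAA Gln / CAG Gln — synonymous.
Codon 4: GTG Val / GTT Val — synonymous.
Codon 5: ATT Ile / ATT Ile — identical.
Codon 6: CCG Pro / CCG Pro — identical.
Codon 7: CAT His / CAT His — identical.
Codon 8: GTT Val / GTT Val — identical.
Codon 9: GTT Val / GTT Val — identical.
Synonymous differences: 2.

2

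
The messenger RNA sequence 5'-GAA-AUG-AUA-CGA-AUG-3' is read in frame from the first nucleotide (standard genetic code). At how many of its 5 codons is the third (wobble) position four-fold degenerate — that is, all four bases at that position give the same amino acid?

Codon 1 GAA (Glu): third position 2-fold.
Codon 2 AUG (Met): third position 1-fold.
Codon 3 AUA (Ile): third position 3-fold.
Codon 4 CGA (Arg): third position 4-fold.
Codon 5 AUG (Met): third position 1-fold.
Four-fold degenerate third positions: 1.

1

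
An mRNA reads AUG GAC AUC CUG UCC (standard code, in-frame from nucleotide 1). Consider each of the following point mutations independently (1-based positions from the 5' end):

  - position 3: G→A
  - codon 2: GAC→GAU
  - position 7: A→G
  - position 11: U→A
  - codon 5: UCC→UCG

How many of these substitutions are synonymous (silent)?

Codon 1: AUG (Met) → AUA (Ile) — missense.
Codon 2: GAC (Asp) → GAU (Asp) — synonymous.
Codon 3: AUC (Ile) → GUC (Val) — missense.
Codon 4: CUG (Leu) → CAG (Gln) — missense.
Codon 5: UCC (Ser) → UCG (Ser) — synonymous.
Synonymous: 2 of 5.

2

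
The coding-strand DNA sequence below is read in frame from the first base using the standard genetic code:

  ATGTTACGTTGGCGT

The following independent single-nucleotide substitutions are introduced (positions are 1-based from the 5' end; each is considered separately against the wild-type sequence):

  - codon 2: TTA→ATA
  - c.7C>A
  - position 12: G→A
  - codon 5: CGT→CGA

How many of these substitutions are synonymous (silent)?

1

Codon 2: TTA (Leu) → ATA (Ile) — missense.
Codon 3: CGT (Arg) → AGT (Ser) — missense.
Codon 4: TGG (Trp) → TGA (Stop) — nonsense.
Codon 5: CGT (Arg) → CGA (Arg) — synonymous.
Synonymous: 1 of 4.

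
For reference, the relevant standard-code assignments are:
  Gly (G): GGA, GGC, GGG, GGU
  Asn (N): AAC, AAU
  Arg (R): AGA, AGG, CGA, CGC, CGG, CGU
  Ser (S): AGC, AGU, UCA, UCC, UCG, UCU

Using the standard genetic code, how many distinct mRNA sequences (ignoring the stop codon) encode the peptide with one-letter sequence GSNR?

288

Gly: 4 codons.
Ser: 6 codons.
Asn: 2 codons.
Arg: 6 codons.
4 × 6 × 2 × 6 = 288.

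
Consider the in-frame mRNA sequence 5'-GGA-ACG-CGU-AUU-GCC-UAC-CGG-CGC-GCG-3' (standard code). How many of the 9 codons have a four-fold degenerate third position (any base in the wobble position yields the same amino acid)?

7

Codon 1 GGA (Gly): third position 4-fold.
Codon 2 ACG (Thr): third position 4-fold.
Codon 3 CGU (Arg): third position 4-fold.
Codon 4 AUU (Ile): third position 3-fold.
Codon 5 GCC (Ala): third position 4-fold.
Codon 6 UAC (Tyr): third position 2-fold.
Codon 7 CGG (Arg): third position 4-fold.
Codon 8 CGC (Arg): third position 4-fold.
Codon 9 GCG (Ala): third position 4-fold.
Four-fold degenerate third positions: 7.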